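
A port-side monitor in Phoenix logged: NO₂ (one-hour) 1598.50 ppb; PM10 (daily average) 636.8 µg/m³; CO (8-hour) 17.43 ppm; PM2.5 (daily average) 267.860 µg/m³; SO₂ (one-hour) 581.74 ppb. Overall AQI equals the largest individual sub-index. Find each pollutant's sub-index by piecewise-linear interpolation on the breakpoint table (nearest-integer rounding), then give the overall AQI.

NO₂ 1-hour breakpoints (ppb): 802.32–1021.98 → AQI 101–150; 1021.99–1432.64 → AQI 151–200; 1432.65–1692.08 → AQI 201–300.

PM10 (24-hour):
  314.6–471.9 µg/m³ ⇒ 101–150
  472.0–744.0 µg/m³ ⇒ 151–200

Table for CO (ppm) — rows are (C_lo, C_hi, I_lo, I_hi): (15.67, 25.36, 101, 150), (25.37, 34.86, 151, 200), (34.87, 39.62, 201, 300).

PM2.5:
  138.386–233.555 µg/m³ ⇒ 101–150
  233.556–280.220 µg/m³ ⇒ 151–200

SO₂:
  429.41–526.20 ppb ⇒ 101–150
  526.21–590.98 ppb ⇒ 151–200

264

NO₂: 1598.50 ∈ [1432.65, 1692.08] ↔ index [201, 300].
201 + (1598.50−1432.65)·(300−201)/(1692.08−1432.65) = 201 + 165.85·99/259.43 ≈ 264.29, so AQI = 264.
PM10 636.8: bracket 472.0–744.0 → index 151–200; slope 49/272.0, offset 164.8.
AQI = 151 + 49/272.0·164.8 ≈ 180.69 ⇒ 181.
CO: 17.43 ∈ [15.67, 25.36] ↔ index [101, 150].
101 + (17.43−15.67)·(150−101)/(25.36−15.67) = 101 + 1.76·49/9.69 ≈ 109.90, so AQI = 110.
PM2.5: row 233.556–280.220 (AQI 151–200). (200−151)·(267.860−233.556)/(280.220−233.556) + 151 = 49·34.304/46.664 + 151 ≈ 187.02 → 187.
SO₂: row 526.21–590.98 (AQI 151–200). (200−151)·(581.74−526.21)/(590.98−526.21) + 151 = 49·55.53/64.77 + 151 ≈ 193.01 → 193.
Sub-indices: NO₂→264, PM10→181, CO→110, PM2.5→187, SO₂→193. Overall AQI = max = 264; dominant pollutant is NO₂.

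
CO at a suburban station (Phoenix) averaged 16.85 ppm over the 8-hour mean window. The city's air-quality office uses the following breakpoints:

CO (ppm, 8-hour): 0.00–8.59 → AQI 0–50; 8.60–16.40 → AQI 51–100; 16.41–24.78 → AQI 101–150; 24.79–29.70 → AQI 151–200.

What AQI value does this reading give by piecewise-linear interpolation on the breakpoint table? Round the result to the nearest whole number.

CO 16.85: bracket 16.41–24.78 → index 101–150; slope 49/8.37, offset 0.44.
AQI = 101 + 49/8.37·0.44 ≈ 103.58 ⇒ 104.

104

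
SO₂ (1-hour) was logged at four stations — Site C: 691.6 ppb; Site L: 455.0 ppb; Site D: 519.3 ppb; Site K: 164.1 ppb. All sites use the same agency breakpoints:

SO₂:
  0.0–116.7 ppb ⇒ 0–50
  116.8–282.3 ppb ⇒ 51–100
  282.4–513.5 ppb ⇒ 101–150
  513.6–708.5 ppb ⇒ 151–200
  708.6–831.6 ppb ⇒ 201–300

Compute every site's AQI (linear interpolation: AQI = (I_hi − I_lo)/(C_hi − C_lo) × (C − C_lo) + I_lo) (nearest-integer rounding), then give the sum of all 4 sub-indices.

Site C: 691.6 ∈ [513.6, 708.5] ↔ index [151, 200].
151 + (691.6−513.6)·(200−151)/(708.5−513.6) = 151 + 178.0·49/194.9 ≈ 195.75, so AQI = 196.
Site L: 455.0 lies in 282.4–513.5, so I_lo=101, I_hi=150, C_lo=282.4, C_hi=513.5.
(150−101)/(513.5−282.4) × (455.0−282.4) + 101 = 49/231.1 × 172.6 + 101 ≈ 137.60 → 138.
Site D: 519.3 ∈ [513.6, 708.5] ↔ index [151, 200].
151 + (519.3−513.6)·(200−151)/(708.5−513.6) = 151 + 5.7·49/194.9 ≈ 152.43, so AQI = 152.
Site K: 164.1 lies in 116.8–282.3, so I_lo=51, I_hi=100, C_lo=116.8, C_hi=282.3.
(100−51)/(282.3−116.8) × (164.1−116.8) + 51 = 49/165.5 × 47.3 + 51 ≈ 65.00 → 65.
AQIs: Site C=196, Site L=138, Site D=152, Site K=65. Sum = 196 + 138 + 152 + 65 = 551.

551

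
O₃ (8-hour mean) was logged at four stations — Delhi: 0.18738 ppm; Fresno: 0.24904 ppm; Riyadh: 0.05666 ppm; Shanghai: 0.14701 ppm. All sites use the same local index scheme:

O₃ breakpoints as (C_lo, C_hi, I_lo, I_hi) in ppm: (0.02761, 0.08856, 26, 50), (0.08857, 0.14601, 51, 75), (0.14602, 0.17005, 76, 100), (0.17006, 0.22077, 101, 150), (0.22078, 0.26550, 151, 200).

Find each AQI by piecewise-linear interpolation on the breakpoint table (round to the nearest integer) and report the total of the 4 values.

414

Delhi: 0.18738 ∈ [0.17006, 0.22077] ↔ index [101, 150].
101 + (0.18738−0.17006)·(150−101)/(0.22077−0.17006) = 101 + 0.01732·49/0.05071 ≈ 117.74, so AQI = 118.
Fresno: 0.24904 lies in 0.22078–0.26550, so I_lo=151, I_hi=200, C_lo=0.22078, C_hi=0.26550.
(200−151)/(0.26550−0.22078) × (0.24904−0.22078) + 151 = 49/0.04472 × 0.02826 + 151 ≈ 181.96 → 182.
Riyadh: 0.05666 lies in 0.02761–0.08856, so I_lo=26, I_hi=50, C_lo=0.02761, C_hi=0.08856.
(50−26)/(0.08856−0.02761) × (0.05666−0.02761) + 26 = 24/0.06095 × 0.02905 + 26 ≈ 37.44 → 37.
Shanghai: row 0.14602–0.17005 (AQI 76–100). (100−76)·(0.14701−0.14602)/(0.17005−0.14602) + 76 = 24·0.00099/0.02403 + 76 ≈ 76.99 → 77.
AQIs: Delhi=118, Fresno=182, Riyadh=37, Shanghai=77. Sum = 118 + 182 + 37 + 77 = 414.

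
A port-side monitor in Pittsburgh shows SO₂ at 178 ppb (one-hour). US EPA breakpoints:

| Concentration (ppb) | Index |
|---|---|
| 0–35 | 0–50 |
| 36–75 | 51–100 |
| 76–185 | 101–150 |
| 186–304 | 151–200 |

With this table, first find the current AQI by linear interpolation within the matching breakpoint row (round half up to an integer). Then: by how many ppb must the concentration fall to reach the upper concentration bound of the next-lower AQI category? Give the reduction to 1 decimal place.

103.0

SO₂: 178 lies in 76–185, so I_lo=101, I_hi=150, C_lo=76, C_hi=185.
(150−101)/(185−76) × (178−76) + 101 = 49/109 × 102 + 101 ≈ 146.85 → 147.
Current AQI 147 is in the Unhealthy for Sensitive Groups range (101–150). The next-lower category tops out at AQI 100, whose upper concentration bound is 75 ppb.
Reduction needed = 178 − 75 = 103.0 ppb.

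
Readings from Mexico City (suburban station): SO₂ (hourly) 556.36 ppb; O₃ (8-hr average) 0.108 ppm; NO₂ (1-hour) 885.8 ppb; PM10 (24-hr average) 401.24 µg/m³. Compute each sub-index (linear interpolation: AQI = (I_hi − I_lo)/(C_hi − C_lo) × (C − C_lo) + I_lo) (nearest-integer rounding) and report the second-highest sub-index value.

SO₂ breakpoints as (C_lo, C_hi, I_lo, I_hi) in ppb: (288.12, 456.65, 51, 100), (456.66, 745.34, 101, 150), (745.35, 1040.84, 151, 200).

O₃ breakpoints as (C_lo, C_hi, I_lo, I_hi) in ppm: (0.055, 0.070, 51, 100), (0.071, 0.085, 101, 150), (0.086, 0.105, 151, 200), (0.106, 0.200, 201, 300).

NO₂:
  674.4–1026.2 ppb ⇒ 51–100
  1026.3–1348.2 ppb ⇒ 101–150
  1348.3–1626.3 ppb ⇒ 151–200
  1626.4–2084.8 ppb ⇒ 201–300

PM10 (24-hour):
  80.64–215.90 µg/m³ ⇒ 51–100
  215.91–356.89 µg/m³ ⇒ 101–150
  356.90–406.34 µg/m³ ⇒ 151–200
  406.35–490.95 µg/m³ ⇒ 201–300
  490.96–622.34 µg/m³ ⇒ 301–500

SO₂: row 456.66–745.34 (AQI 101–150). (150−101)·(556.36−456.66)/(745.34−456.66) + 101 = 49·99.70/288.68 + 101 ≈ 117.92 → 118.
O₃: 0.108 ∈ [0.106, 0.200] ↔ index [201, 300].
201 + (0.108−0.106)·(300−201)/(0.200−0.106) = 201 + 0.002·99/0.094 ≈ 203.11, so AQI = 203.
NO₂: 885.8 lies in 674.4–1026.2, so I_lo=51, I_hi=100, C_lo=674.4, C_hi=1026.2.
(100−51)/(1026.2−674.4) × (885.8−674.4) + 51 = 49/351.8 × 211.4 + 51 ≈ 80.44 → 80.
PM10: 401.24 ∈ [356.90, 406.34] ↔ index [151, 200].
151 + (401.24−356.90)·(200−151)/(406.34−356.90) = 151 + 44.34·49/49.44 ≈ 194.95, so AQI = 195.
Sub-indices: SO₂→118, O₃→203, NO₂→80, PM10→195. Ranked high→low: 203, 195, 118, 80. Second-highest sub-index = 195.

195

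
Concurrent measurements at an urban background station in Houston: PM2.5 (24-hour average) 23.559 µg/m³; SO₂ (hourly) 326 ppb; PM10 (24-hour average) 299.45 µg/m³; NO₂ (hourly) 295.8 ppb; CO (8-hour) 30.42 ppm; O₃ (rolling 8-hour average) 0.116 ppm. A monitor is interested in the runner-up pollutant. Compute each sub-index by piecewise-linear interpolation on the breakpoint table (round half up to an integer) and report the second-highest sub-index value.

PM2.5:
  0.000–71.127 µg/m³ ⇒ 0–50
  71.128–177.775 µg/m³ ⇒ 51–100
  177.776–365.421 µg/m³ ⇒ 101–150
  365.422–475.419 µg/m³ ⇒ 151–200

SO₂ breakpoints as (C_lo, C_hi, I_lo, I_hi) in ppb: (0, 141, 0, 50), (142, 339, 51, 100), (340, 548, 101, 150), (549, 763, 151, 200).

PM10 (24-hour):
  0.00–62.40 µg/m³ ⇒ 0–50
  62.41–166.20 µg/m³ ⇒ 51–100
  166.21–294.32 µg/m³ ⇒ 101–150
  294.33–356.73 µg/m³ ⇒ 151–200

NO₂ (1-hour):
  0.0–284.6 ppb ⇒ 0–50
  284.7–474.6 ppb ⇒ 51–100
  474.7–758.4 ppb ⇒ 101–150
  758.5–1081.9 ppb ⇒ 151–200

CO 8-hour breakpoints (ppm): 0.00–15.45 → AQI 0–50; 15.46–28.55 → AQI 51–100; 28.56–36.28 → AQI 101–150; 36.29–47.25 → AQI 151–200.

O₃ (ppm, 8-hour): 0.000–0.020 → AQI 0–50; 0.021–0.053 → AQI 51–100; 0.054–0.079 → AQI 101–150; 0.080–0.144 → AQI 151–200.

PM2.5: 23.559 ∈ [0.000, 71.127] ↔ index [0, 50].
0 + (23.559−0.000)·(50−0)/(71.127−0.000) = 0 + 23.559·50/71.127 ≈ 16.56, so AQI = 17.
SO₂: 326 lies in 142–339, so I_lo=51, I_hi=100, C_lo=142, C_hi=339.
(100−51)/(339−142) × (326−142) + 51 = 49/197 × 184 + 51 ≈ 96.77 → 97.
PM10: 299.45 lies in 294.33–356.73, so I_lo=151, I_hi=200, C_lo=294.33, C_hi=356.73.
(200−151)/(356.73−294.33) × (299.45−294.33) + 151 = 49/62.40 × 5.12 + 151 ≈ 155.02 → 155.
NO₂: row 284.7–474.6 (AQI 51–100). (100−51)·(295.8−284.7)/(474.6−284.7) + 51 = 49·11.1/189.9 + 51 ≈ 53.86 → 54.
CO: row 28.56–36.28 (AQI 101–150). (150−101)·(30.42−28.56)/(36.28−28.56) + 101 = 49·1.86/7.72 + 101 ≈ 112.81 → 113.
O₃ 0.116: bracket 0.080–0.144 → index 151–200; slope 49/0.064, offset 0.036.
AQI = 151 + 49/0.064·0.036 ≈ 178.56 ⇒ 179.
Sub-indices: PM2.5→17, SO₂→97, PM10→155, NO₂→54, CO→113, O₃→179. Ranked high→low: 179, 155, 113, 97, 54, 17. Second-highest sub-index = 155.

155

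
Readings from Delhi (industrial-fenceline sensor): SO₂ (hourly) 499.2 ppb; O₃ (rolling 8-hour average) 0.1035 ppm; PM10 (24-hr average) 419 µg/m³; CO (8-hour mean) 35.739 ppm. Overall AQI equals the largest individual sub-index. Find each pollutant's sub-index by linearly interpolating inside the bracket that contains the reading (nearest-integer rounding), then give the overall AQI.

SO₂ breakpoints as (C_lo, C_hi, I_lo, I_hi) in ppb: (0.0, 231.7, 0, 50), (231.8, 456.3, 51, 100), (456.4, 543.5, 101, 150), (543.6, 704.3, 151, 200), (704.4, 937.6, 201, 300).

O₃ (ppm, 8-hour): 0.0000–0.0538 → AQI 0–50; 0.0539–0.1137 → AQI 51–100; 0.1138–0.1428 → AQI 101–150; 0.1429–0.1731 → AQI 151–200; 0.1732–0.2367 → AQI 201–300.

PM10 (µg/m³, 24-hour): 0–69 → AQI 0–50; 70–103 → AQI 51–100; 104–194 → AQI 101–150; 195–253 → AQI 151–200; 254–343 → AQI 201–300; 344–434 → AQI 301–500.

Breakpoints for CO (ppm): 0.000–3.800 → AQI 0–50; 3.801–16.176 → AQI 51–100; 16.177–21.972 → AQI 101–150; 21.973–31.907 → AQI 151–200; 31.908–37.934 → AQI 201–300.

467

SO₂: 499.2 ∈ [456.4, 543.5] ↔ index [101, 150].
101 + (499.2−456.4)·(150−101)/(543.5−456.4) = 101 + 42.8·49/87.1 ≈ 125.08, so AQI = 125.
O₃ 0.1035: bracket 0.0539–0.1137 → index 51–100; slope 49/0.0598, offset 0.0496.
AQI = 51 + 49/0.0598·0.0496 ≈ 91.64 ⇒ 92.
PM10: 419 lies in 344–434, so I_lo=301, I_hi=500, C_lo=344, C_hi=434.
(500−301)/(434−344) × (419−344) + 301 = 199/90 × 75 + 301 ≈ 466.83 → 467.
CO: 35.739 lies in 31.908–37.934, so I_lo=201, I_hi=300, C_lo=31.908, C_hi=37.934.
(300−201)/(37.934−31.908) × (35.739−31.908) + 201 = 99/6.026 × 3.831 + 201 ≈ 263.94 → 264.
Sub-indices: SO₂→125, O₃→92, PM10→467, CO→264. Overall AQI = max = 467; dominant pollutant is PM10.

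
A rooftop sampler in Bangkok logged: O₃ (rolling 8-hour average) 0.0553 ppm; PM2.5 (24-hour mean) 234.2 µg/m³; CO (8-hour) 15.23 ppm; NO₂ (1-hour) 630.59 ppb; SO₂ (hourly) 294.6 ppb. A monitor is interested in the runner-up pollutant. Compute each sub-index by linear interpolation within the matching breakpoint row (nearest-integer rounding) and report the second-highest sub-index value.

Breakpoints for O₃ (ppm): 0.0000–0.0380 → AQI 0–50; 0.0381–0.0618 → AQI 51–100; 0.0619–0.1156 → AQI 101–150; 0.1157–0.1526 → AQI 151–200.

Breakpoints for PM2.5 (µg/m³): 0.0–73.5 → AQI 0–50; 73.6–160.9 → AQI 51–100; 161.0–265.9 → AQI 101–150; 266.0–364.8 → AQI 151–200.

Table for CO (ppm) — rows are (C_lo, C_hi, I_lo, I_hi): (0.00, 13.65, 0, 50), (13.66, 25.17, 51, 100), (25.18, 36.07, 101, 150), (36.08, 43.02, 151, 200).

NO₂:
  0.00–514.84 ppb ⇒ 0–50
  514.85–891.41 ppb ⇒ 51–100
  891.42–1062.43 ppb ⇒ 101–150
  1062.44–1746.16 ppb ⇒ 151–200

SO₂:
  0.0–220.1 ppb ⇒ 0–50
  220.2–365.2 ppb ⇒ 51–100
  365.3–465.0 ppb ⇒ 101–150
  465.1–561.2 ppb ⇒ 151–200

O₃: row 0.0381–0.0618 (AQI 51–100). (100−51)·(0.0553−0.0381)/(0.0618−0.0381) + 51 = 49·0.0172/0.0237 + 51 ≈ 86.56 → 87.
PM2.5: 234.2 lies in 161.0–265.9, so I_lo=101, I_hi=150, C_lo=161.0, C_hi=265.9.
(150−101)/(265.9−161.0) × (234.2−161.0) + 101 = 49/104.9 × 73.2 + 101 ≈ 135.19 → 135.
CO 15.23: bracket 13.66–25.17 → index 51–100; slope 49/11.51, offset 1.57.
AQI = 51 + 49/11.51·1.57 ≈ 57.68 ⇒ 58.
NO₂: 630.59 ∈ [514.85, 891.41] ↔ index [51, 100].
51 + (630.59−514.85)·(100−51)/(891.41−514.85) = 51 + 115.74·49/376.56 ≈ 66.06, so AQI = 66.
SO₂ 294.6: bracket 220.2–365.2 → index 51–100; slope 49/145.0, offset 74.4.
AQI = 51 + 49/145.0·74.4 ≈ 76.14 ⇒ 76.
Sub-indices: O₃→87, PM2.5→135, CO→58, NO₂→66, SO₂→76. Ranked high→low: 135, 87, 76, 66, 58. Second-highest sub-index = 87.

87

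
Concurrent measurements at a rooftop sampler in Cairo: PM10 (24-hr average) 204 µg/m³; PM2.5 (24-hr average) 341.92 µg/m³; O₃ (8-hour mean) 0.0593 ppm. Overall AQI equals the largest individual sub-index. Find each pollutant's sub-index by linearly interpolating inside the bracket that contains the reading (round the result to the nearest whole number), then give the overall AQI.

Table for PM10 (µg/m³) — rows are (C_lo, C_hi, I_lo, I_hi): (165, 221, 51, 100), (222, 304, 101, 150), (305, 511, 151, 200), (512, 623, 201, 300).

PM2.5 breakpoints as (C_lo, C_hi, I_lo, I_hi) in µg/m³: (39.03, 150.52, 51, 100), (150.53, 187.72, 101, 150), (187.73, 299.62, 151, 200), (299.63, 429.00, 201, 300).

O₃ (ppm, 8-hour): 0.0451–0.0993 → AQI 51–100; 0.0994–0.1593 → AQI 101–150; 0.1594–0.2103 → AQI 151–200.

233

PM10: 204 lies in 165–221, so I_lo=51, I_hi=100, C_lo=165, C_hi=221.
(100−51)/(221−165) × (204−165) + 51 = 49/56 × 39 + 51 ≈ 85.13 → 85.
PM2.5: 341.92 lies in 299.63–429.00, so I_lo=201, I_hi=300, C_lo=299.63, C_hi=429.00.
(300−201)/(429.00−299.63) × (341.92−299.63) + 201 = 99/129.37 × 42.29 + 201 ≈ 233.36 → 233.
O₃: 0.0593 lies in 0.0451–0.0993, so I_lo=51, I_hi=100, C_lo=0.0451, C_hi=0.0993.
(100−51)/(0.0993−0.0451) × (0.0593−0.0451) + 51 = 49/0.0542 × 0.0142 + 51 ≈ 63.84 → 64.
Sub-indices: PM10→85, PM2.5→233, O₃→64. Overall AQI = max = 233; dominant pollutant is PM2.5.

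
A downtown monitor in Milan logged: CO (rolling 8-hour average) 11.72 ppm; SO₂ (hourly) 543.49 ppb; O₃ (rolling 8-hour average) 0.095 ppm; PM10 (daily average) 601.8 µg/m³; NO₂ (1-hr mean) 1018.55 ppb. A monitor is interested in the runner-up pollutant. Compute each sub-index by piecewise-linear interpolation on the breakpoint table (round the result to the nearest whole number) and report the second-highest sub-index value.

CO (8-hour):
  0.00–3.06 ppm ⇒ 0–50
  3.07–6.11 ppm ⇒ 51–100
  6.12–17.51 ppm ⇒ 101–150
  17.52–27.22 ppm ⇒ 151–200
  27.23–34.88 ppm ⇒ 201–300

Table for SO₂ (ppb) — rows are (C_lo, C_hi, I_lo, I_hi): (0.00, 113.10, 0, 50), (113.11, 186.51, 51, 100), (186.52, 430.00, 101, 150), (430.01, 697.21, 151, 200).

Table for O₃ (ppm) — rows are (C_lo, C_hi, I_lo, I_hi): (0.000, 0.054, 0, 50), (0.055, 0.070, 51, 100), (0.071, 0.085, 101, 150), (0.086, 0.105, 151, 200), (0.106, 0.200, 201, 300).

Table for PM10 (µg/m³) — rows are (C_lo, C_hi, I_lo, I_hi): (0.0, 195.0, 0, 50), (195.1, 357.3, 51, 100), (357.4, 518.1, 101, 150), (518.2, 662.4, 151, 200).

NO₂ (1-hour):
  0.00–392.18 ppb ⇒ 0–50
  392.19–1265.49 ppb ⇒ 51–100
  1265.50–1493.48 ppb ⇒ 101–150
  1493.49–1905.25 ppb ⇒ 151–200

174

CO: 11.72 lies in 6.12–17.51, so I_lo=101, I_hi=150, C_lo=6.12, C_hi=17.51.
(150−101)/(17.51−6.12) × (11.72−6.12) + 101 = 49/11.39 × 5.60 + 101 ≈ 125.09 → 125.
SO₂: 543.49 ∈ [430.01, 697.21] ↔ index [151, 200].
151 + (543.49−430.01)·(200−151)/(697.21−430.01) = 151 + 113.48·49/267.20 ≈ 171.81, so AQI = 172.
O₃: 0.095 ∈ [0.086, 0.105] ↔ index [151, 200].
151 + (0.095−0.086)·(200−151)/(0.105−0.086) = 151 + 0.009·49/0.019 ≈ 174.21, so AQI = 174.
PM10 601.8: bracket 518.2–662.4 → index 151–200; slope 49/144.2, offset 83.6.
AQI = 151 + 49/144.2·83.6 ≈ 179.41 ⇒ 179.
NO₂: 1018.55 lies in 392.19–1265.49, so I_lo=51, I_hi=100, C_lo=392.19, C_hi=1265.49.
(100−51)/(1265.49−392.19) × (1018.55−392.19) + 51 = 49/873.30 × 626.36 + 51 ≈ 86.14 → 86.
Sub-indices: CO→125, SO₂→172, O₃→174, PM10→179, NO₂→86. Ranked high→low: 179, 174, 172, 125, 86. Second-highest sub-index = 174.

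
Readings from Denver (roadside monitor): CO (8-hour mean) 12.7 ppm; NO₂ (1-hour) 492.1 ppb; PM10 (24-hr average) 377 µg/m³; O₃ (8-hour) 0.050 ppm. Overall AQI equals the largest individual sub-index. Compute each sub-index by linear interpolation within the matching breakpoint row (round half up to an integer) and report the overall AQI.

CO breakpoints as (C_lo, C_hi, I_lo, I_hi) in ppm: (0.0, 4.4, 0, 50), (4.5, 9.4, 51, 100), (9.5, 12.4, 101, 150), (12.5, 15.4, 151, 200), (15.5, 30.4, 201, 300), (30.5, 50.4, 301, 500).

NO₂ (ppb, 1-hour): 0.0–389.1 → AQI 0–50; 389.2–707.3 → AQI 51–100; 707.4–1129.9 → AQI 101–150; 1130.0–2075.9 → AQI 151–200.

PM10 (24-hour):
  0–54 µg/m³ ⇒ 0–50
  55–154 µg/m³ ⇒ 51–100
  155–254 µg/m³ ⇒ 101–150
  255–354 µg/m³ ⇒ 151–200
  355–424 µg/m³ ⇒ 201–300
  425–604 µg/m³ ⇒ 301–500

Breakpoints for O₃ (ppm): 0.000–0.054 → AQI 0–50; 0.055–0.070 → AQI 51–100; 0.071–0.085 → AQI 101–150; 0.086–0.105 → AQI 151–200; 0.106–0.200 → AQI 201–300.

CO: 12.7 ∈ [12.5, 15.4] ↔ index [151, 200].
151 + (12.7−12.5)·(200−151)/(15.4−12.5) = 151 + 0.2·49/2.9 ≈ 154.38, so AQI = 154.
NO₂: 492.1 ∈ [389.2, 707.3] ↔ index [51, 100].
51 + (492.1−389.2)·(100−51)/(707.3−389.2) = 51 + 102.9·49/318.1 ≈ 66.85, so AQI = 67.
PM10: row 355–424 (AQI 201–300). (300−201)·(377−355)/(424−355) + 201 = 99·22/69 + 201 ≈ 232.57 → 233.
O₃: 0.050 ∈ [0.000, 0.054] ↔ index [0, 50].
0 + (0.050−0.000)·(50−0)/(0.054−0.000) = 0 + 0.050·50/0.054 ≈ 46.30, so AQI = 46.
Sub-indices: CO→154, NO₂→67, PM10→233, O₃→46. Overall AQI = max = 233; dominant pollutant is PM10.
AQI 233: Very Unhealthy.

233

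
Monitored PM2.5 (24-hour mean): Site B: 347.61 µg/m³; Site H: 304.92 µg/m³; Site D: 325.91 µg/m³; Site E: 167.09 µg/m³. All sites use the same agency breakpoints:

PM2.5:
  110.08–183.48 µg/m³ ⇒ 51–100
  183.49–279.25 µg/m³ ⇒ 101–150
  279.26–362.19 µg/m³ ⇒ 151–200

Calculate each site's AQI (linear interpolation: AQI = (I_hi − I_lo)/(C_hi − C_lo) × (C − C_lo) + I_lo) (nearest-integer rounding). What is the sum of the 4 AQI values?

625

Site B 347.61: bracket 279.26–362.19 → index 151–200; slope 49/82.93, offset 68.35.
AQI = 151 + 49/82.93·68.35 ≈ 191.39 ⇒ 191.
Site H 304.92: bracket 279.26–362.19 → index 151–200; slope 49/82.93, offset 25.66.
AQI = 151 + 49/82.93·25.66 ≈ 166.16 ⇒ 166.
Site D 325.91: bracket 279.26–362.19 → index 151–200; slope 49/82.93, offset 46.65.
AQI = 151 + 49/82.93·46.65 ≈ 178.56 ⇒ 179.
Site E 167.09: bracket 110.08–183.48 → index 51–100; slope 49/73.40, offset 57.01.
AQI = 51 + 49/73.40·57.01 ≈ 89.06 ⇒ 89.
AQIs: Site B=191, Site H=166, Site D=179, Site E=89. Sum = 191 + 166 + 179 + 89 = 625.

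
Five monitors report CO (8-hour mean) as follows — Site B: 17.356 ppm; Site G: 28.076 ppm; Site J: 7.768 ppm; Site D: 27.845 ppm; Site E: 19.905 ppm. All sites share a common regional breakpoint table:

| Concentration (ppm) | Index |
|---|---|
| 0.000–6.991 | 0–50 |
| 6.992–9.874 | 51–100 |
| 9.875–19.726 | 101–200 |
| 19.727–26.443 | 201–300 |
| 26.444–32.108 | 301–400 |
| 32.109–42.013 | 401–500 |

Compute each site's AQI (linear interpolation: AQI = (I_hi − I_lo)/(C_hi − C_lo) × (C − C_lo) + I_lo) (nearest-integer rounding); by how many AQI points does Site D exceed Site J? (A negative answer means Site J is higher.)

261

Site B: 17.356 ∈ [9.875, 19.726] ↔ index [101, 200].
101 + (17.356−9.875)·(200−101)/(19.726−9.875) = 101 + 7.481·99/9.851 ≈ 176.18, so AQI = 176.
Site G: row 26.444–32.108 (AQI 301–400). (400−301)·(28.076−26.444)/(32.108−26.444) + 301 = 99·1.632/5.664 + 301 ≈ 329.53 → 330.
Site J: 7.768 ∈ [6.992, 9.874] ↔ index [51, 100].
51 + (7.768−6.992)·(100−51)/(9.874−6.992) = 51 + 0.776·49/2.882 ≈ 64.19, so AQI = 64.
Site D 27.845: bracket 26.444–32.108 → index 301–400; slope 99/5.664, offset 1.401.
AQI = 301 + 99/5.664·1.401 ≈ 325.49 ⇒ 325.
Site E 19.905: bracket 19.727–26.443 → index 201–300; slope 99/6.716, offset 0.178.
AQI = 201 + 99/6.716·0.178 ≈ 203.62 ⇒ 204.
AQIs: Site B=176, Site G=330, Site J=64, Site D=325, Site E=204. Site D (325) − Site J (64) = 261.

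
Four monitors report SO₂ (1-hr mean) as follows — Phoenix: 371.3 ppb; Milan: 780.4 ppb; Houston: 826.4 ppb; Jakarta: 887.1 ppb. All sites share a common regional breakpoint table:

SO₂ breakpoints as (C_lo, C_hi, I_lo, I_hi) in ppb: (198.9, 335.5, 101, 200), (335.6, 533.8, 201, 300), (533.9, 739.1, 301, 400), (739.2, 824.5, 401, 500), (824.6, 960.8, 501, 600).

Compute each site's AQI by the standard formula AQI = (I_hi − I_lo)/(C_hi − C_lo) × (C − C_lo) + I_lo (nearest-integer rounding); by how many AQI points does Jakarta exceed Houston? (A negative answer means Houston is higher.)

Phoenix: 371.3 ∈ [335.6, 533.8] ↔ index [201, 300].
201 + (371.3−335.6)·(300−201)/(533.8−335.6) = 201 + 35.7·99/198.2 ≈ 218.83, so AQI = 219.
Milan: row 739.2–824.5 (AQI 401–500). (500−401)·(780.4−739.2)/(824.5−739.2) + 401 = 99·41.2/85.3 + 401 ≈ 448.82 → 449.
Houston: 826.4 lies in 824.6–960.8, so I_lo=501, I_hi=600, C_lo=824.6, C_hi=960.8.
(600−501)/(960.8−824.6) × (826.4−824.6) + 501 = 99/136.2 × 1.8 + 501 ≈ 502.31 → 502.
Jakarta 887.1: bracket 824.6–960.8 → index 501–600; slope 99/136.2, offset 62.5.
AQI = 501 + 99/136.2·62.5 ≈ 546.43 ⇒ 546.
AQIs: Phoenix=219, Milan=449, Houston=502, Jakarta=546. Jakarta (546) − Houston (502) = 44.

44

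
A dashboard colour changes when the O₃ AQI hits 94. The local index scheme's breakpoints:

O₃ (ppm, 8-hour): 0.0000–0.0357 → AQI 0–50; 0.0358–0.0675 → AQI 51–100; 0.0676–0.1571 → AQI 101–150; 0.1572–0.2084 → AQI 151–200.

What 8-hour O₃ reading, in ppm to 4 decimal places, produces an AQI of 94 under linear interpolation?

AQI 94 lies in the 51–100 band, which corresponds to 0.0358–0.0675 ppm.
C = 0.0358 + (94−51)×(0.0675−0.0358)/(100−51) = 0.0358 + 43×0.0317/49 ≈ 0.063618 ppm → 0.0636 ppm to 4 dp.

0.0636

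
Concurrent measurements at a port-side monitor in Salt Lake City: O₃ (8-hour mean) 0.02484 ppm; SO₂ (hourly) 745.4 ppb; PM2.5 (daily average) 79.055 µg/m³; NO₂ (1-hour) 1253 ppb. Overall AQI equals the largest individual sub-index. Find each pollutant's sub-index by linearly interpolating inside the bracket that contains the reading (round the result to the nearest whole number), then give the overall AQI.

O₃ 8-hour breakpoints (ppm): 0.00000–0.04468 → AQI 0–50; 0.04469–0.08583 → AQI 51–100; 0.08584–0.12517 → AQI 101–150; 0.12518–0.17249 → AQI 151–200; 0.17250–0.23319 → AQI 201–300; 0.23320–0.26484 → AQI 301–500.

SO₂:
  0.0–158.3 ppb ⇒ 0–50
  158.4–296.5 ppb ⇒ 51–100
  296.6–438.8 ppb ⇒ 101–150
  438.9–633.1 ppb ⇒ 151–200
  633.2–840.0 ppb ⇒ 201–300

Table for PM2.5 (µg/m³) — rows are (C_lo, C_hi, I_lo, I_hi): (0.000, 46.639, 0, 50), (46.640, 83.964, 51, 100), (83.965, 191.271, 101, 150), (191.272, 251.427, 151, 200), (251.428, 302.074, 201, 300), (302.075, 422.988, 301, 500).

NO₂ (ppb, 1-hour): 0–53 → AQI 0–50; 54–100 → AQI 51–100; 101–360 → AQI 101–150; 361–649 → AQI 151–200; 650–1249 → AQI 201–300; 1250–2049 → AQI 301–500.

302

O₃ 0.02484: bracket 0.00000–0.04468 → index 0–50; slope 50/0.04468, offset 0.02484.
AQI = 0 + 50/0.04468·0.02484 ≈ 27.80 ⇒ 28.
SO₂: 745.4 lies in 633.2–840.0, so I_lo=201, I_hi=300, C_lo=633.2, C_hi=840.0.
(300−201)/(840.0−633.2) × (745.4−633.2) + 201 = 99/206.8 × 112.2 + 201 ≈ 254.71 → 255.
PM2.5 79.055: bracket 46.640–83.964 → index 51–100; slope 49/37.324, offset 32.415.
AQI = 51 + 49/37.324·32.415 ≈ 93.56 ⇒ 94.
NO₂ 1253: bracket 1250–2049 → index 301–500; slope 199/799, offset 3.
AQI = 301 + 199/799·3 ≈ 301.75 ⇒ 302.
Sub-indices: O₃→28, SO₂→255, PM2.5→94, NO₂→302. Overall AQI = max = 302; dominant pollutant is NO₂.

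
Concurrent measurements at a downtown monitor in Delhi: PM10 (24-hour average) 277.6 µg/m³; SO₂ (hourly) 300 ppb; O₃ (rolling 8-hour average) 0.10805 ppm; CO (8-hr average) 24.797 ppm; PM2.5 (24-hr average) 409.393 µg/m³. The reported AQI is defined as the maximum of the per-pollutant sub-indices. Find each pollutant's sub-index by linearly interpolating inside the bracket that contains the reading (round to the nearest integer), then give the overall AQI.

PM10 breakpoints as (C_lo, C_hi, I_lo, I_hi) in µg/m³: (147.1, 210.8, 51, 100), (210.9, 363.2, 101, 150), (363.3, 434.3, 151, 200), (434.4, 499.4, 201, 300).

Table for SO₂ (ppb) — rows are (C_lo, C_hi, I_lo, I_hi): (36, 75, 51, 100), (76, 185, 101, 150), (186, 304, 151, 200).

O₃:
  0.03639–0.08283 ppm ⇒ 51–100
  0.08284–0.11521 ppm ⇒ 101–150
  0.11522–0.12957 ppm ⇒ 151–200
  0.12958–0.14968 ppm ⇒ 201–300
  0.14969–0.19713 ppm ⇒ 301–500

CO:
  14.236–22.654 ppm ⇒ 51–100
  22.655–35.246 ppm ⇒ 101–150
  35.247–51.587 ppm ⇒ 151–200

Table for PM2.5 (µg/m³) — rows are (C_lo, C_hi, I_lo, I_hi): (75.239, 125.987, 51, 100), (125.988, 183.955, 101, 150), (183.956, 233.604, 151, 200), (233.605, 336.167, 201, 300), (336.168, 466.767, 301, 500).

PM10: 277.6 lies in 210.9–363.2, so I_lo=101, I_hi=150, C_lo=210.9, C_hi=363.2.
(150−101)/(363.2−210.9) × (277.6−210.9) + 101 = 49/152.3 × 66.7 + 101 ≈ 122.46 → 122.
SO₂: row 186–304 (AQI 151–200). (200−151)·(300−186)/(304−186) + 151 = 49·114/118 + 151 ≈ 198.34 → 198.
O₃ 0.10805: bracket 0.08284–0.11521 → index 101–150; slope 49/0.03237, offset 0.02521.
AQI = 101 + 49/0.03237·0.02521 ≈ 139.16 ⇒ 139.
CO: 24.797 ∈ [22.655, 35.246] ↔ index [101, 150].
101 + (24.797−22.655)·(150−101)/(35.246−22.655) = 101 + 2.142·49/12.591 ≈ 109.34, so AQI = 109.
PM2.5: row 336.168–466.767 (AQI 301–500). (500−301)·(409.393−336.168)/(466.767−336.168) + 301 = 199·73.225/130.599 + 301 ≈ 412.58 → 413.
Sub-indices: PM10→122, SO₂→198, O₃→139, CO→109, PM2.5→413. Overall AQI = max = 413; dominant pollutant is PM2.5.
AQI 413: Hazardous.

413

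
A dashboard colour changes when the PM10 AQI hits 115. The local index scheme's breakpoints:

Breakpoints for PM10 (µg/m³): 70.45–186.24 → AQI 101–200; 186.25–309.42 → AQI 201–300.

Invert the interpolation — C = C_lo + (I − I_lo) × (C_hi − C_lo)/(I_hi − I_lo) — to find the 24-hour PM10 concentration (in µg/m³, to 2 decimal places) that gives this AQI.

AQI 115 lies in the 101–200 band, which corresponds to 70.45–186.24 µg/m³.
C = 70.45 + (115−101)×(186.24−70.45)/(200−101) = 70.45 + 14×115.79/99 ≈ 86.8243 µg/m³ → 86.82 µg/m³ to 2 dp.

86.82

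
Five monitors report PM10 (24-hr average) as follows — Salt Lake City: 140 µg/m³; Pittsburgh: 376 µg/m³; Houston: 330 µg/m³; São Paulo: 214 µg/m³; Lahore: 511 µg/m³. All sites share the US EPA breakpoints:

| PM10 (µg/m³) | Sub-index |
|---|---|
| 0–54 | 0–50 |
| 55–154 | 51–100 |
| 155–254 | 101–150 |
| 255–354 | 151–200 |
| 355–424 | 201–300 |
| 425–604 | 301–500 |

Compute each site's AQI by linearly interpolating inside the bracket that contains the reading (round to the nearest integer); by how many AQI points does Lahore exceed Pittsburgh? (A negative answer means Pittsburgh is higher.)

Salt Lake City: 140 ∈ [55, 154] ↔ index [51, 100].
51 + (140−55)·(100−51)/(154−55) = 51 + 85·49/99 ≈ 93.07, so AQI = 93.
Pittsburgh: 376 ∈ [355, 424] ↔ index [201, 300].
201 + (376−355)·(300−201)/(424−355) = 201 + 21·99/69 ≈ 231.13, so AQI = 231.
Houston: 330 lies in 255–354, so I_lo=151, I_hi=200, C_lo=255, C_hi=354.
(200−151)/(354−255) × (330−255) + 151 = 49/99 × 75 + 151 ≈ 188.12 → 188.
São Paulo: 214 lies in 155–254, so I_lo=101, I_hi=150, C_lo=155, C_hi=254.
(150−101)/(254−155) × (214−155) + 101 = 49/99 × 59 + 101 ≈ 130.20 → 130.
Lahore: row 425–604 (AQI 301–500). (500−301)·(511−425)/(604−425) + 301 = 199·86/179 + 301 ≈ 396.61 → 397.
AQIs: Salt Lake City=93, Pittsburgh=231, Houston=188, São Paulo=130, Lahore=397. Lahore (397) − Pittsburgh (231) = 166.

166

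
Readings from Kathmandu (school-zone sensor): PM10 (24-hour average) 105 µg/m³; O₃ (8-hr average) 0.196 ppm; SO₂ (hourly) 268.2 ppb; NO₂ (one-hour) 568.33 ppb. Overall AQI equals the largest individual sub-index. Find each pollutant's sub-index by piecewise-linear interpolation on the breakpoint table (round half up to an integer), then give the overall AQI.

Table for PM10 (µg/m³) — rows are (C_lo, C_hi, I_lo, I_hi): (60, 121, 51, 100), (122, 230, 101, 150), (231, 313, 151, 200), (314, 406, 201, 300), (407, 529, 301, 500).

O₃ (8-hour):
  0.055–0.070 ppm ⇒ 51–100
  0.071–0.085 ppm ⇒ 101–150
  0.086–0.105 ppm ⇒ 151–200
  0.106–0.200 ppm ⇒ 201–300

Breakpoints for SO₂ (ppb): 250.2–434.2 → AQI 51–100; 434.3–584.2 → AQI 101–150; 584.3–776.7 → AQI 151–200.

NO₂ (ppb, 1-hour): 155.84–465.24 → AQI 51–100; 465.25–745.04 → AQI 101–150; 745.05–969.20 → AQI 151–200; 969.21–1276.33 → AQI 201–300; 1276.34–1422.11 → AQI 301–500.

PM10 105: bracket 60–121 → index 51–100; slope 49/61, offset 45.
AQI = 51 + 49/61·45 ≈ 87.15 ⇒ 87.
O₃: row 0.106–0.200 (AQI 201–300). (300−201)·(0.196−0.106)/(0.200−0.106) + 201 = 99·0.090/0.094 + 201 ≈ 295.79 → 296.
SO₂ 268.2: bracket 250.2–434.2 → index 51–100; slope 49/184.0, offset 18.0.
AQI = 51 + 49/184.0·18.0 ≈ 55.79 ⇒ 56.
NO₂: 568.33 lies in 465.25–745.04, so I_lo=101, I_hi=150, C_lo=465.25, C_hi=745.04.
(150−101)/(745.04−465.25) × (568.33−465.25) + 101 = 49/279.79 × 103.08 + 101 ≈ 119.05 → 119.
Sub-indices: PM10→87, O₃→296, SO₂→56, NO₂→119. Overall AQI = max = 296; dominant pollutant is O₃.

296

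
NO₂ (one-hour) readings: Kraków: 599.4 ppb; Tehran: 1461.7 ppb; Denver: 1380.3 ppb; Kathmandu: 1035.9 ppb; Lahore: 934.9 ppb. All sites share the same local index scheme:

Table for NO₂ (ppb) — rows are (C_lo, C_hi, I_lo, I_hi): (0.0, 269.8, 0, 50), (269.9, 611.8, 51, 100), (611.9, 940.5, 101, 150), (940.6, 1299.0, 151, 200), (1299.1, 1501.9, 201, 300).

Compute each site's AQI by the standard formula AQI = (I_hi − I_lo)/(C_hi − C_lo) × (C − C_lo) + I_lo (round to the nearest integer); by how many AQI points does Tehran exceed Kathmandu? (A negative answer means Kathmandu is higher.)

Kraków: 599.4 lies in 269.9–611.8, so I_lo=51, I_hi=100, C_lo=269.9, C_hi=611.8.
(100−51)/(611.8−269.9) × (599.4−269.9) + 51 = 49/341.9 × 329.5 + 51 ≈ 98.22 → 98.
Tehran 1461.7: bracket 1299.1–1501.9 → index 201–300; slope 99/202.8, offset 162.6.
AQI = 201 + 99/202.8·162.6 ≈ 280.38 ⇒ 280.
Denver 1380.3: bracket 1299.1–1501.9 → index 201–300; slope 99/202.8, offset 81.2.
AQI = 201 + 99/202.8·81.2 ≈ 240.64 ⇒ 241.
Kathmandu: 1035.9 ∈ [940.6, 1299.0] ↔ index [151, 200].
151 + (1035.9−940.6)·(200−151)/(1299.0−940.6) = 151 + 95.3·49/358.4 ≈ 164.03, so AQI = 164.
Lahore: 934.9 ∈ [611.9, 940.5] ↔ index [101, 150].
101 + (934.9−611.9)·(150−101)/(940.5−611.9) = 101 + 323.0·49/328.6 ≈ 149.16, so AQI = 149.
AQIs: Kraków=98, Tehran=280, Denver=241, Kathmandu=164, Lahore=149. Tehran (280) − Kathmandu (164) = 116.

116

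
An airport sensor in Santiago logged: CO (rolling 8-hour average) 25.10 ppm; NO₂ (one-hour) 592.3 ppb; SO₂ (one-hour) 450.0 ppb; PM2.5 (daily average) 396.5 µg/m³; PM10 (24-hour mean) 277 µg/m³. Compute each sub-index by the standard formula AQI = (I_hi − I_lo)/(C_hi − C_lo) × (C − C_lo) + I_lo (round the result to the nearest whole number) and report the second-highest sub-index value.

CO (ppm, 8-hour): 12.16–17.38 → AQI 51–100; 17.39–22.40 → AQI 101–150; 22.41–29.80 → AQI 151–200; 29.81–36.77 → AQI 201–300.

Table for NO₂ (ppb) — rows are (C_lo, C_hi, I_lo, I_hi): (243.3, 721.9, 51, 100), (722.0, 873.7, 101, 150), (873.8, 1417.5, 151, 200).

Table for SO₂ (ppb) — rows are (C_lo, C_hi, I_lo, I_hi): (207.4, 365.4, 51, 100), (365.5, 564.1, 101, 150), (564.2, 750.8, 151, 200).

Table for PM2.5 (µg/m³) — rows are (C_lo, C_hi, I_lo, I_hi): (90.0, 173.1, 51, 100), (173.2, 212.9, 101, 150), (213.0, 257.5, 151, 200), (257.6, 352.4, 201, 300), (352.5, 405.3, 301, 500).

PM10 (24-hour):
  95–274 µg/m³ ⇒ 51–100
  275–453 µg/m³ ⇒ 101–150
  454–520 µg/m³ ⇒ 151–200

CO: 25.10 ∈ [22.41, 29.80] ↔ index [151, 200].
151 + (25.10−22.41)·(200−151)/(29.80−22.41) = 151 + 2.69·49/7.39 ≈ 168.84, so AQI = 169.
NO₂ 592.3: bracket 243.3–721.9 → index 51–100; slope 49/478.6, offset 349.0.
AQI = 51 + 49/478.6·349.0 ≈ 86.73 ⇒ 87.
SO₂: row 365.5–564.1 (AQI 101–150). (150−101)·(450.0−365.5)/(564.1−365.5) + 101 = 49·84.5/198.6 + 101 ≈ 121.85 → 122.
PM2.5 396.5: bracket 352.5–405.3 → index 301–500; slope 199/52.8, offset 44.0.
AQI = 301 + 199/52.8·44.0 ≈ 466.83 ⇒ 467.
PM10 277: bracket 275–453 → index 101–150; slope 49/178, offset 2.
AQI = 101 + 49/178·2 ≈ 101.55 ⇒ 102.
Sub-indices: CO→169, NO₂→87, SO₂→122, PM2.5→467, PM10→102. Ranked high→low: 467, 169, 122, 102, 87. Second-highest sub-index = 169.

169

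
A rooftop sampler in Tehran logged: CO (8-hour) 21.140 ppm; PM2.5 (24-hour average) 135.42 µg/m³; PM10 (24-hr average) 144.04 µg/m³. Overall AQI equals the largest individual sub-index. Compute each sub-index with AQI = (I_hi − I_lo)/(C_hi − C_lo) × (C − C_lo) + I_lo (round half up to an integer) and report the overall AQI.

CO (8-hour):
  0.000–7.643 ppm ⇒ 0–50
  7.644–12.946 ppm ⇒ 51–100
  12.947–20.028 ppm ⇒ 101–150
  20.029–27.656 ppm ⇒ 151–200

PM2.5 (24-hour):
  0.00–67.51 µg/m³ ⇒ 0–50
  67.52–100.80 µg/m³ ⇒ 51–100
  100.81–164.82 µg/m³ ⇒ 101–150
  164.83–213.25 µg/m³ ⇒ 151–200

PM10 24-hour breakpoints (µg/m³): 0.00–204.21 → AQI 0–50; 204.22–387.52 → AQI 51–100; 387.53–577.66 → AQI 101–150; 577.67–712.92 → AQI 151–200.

158

CO 21.140: bracket 20.029–27.656 → index 151–200; slope 49/7.627, offset 1.111.
AQI = 151 + 49/7.627·1.111 ≈ 158.14 ⇒ 158.
PM2.5: 135.42 lies in 100.81–164.82, so I_lo=101, I_hi=150, C_lo=100.81, C_hi=164.82.
(150−101)/(164.82−100.81) × (135.42−100.81) + 101 = 49/64.01 × 34.61 + 101 ≈ 127.49 → 127.
PM10: row 0.00–204.21 (AQI 0–50). (50−0)·(144.04−0.00)/(204.21−0.00) + 0 = 50·144.04/204.21 + 0 ≈ 35.27 → 35.
Sub-indices: CO→158, PM2.5→127, PM10→35. Overall AQI = max = 158; dominant pollutant is CO.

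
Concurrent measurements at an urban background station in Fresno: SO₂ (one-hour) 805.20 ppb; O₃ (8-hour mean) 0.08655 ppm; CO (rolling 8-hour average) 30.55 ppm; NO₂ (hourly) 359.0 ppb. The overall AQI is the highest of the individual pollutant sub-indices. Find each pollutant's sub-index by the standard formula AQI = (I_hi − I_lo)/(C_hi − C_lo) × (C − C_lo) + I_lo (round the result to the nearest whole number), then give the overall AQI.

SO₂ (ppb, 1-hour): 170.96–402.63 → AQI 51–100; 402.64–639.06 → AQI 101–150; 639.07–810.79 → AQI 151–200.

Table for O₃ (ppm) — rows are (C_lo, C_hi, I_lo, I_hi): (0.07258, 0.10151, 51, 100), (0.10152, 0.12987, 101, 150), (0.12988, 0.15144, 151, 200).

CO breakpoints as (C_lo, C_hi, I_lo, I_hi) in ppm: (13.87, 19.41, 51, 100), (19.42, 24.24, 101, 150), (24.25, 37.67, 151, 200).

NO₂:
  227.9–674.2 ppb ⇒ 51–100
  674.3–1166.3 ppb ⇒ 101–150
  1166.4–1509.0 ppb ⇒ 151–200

SO₂: 805.20 lies in 639.07–810.79, so I_lo=151, I_hi=200, C_lo=639.07, C_hi=810.79.
(200−151)/(810.79−639.07) × (805.20−639.07) + 151 = 49/171.72 × 166.13 + 151 ≈ 198.40 → 198.
O₃: 0.08655 ∈ [0.07258, 0.10151] ↔ index [51, 100].
51 + (0.08655−0.07258)·(100−51)/(0.10151−0.07258) = 51 + 0.01397·49/0.02893 ≈ 74.66, so AQI = 75.
CO: 30.55 lies in 24.25–37.67, so I_lo=151, I_hi=200, C_lo=24.25, C_hi=37.67.
(200−151)/(37.67−24.25) × (30.55−24.25) + 151 = 49/13.42 × 6.30 + 151 ≈ 174.00 → 174.
NO₂ 359.0: bracket 227.9–674.2 → index 51–100; slope 49/446.3, offset 131.1.
AQI = 51 + 49/446.3·131.1 ≈ 65.39 ⇒ 65.
Sub-indices: SO₂→198, O₃→75, CO→174, NO₂→65. Overall AQI = max = 198; dominant pollutant is SO₂.

198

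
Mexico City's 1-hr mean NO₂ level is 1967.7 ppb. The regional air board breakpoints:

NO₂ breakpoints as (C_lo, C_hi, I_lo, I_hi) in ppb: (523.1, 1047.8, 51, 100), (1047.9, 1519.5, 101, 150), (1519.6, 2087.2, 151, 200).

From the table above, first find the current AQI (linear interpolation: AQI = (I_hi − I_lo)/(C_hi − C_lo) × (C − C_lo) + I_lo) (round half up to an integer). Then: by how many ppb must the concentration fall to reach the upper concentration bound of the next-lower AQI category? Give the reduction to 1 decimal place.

448.2

NO₂: 1967.7 lies in 1519.6–2087.2, so I_lo=151, I_hi=200, C_lo=1519.6, C_hi=2087.2.
(200−151)/(2087.2−1519.6) × (1967.7−1519.6) + 151 = 49/567.6 × 448.1 + 151 ≈ 189.68 → 190.
Current AQI 190 is in the Unhealthy range (151–200). The next-lower category tops out at AQI 150, whose upper concentration bound is 1519.5 ppb.
Reduction needed = 1967.7 − 1519.5 = 448.2 ppb.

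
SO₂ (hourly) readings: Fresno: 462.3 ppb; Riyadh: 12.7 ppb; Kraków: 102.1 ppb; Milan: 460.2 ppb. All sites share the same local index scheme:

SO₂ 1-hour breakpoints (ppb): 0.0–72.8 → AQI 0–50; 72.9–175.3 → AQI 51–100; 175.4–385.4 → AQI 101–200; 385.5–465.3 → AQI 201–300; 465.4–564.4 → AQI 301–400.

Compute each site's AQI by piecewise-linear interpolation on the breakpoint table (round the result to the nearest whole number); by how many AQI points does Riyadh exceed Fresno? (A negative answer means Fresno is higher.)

Fresno 462.3: bracket 385.5–465.3 → index 201–300; slope 99/79.8, offset 76.8.
AQI = 201 + 99/79.8·76.8 ≈ 296.28 ⇒ 296.
Riyadh 12.7: bracket 0.0–72.8 → index 0–50; slope 50/72.8, offset 12.7.
AQI = 0 + 50/72.8·12.7 ≈ 8.72 ⇒ 9.
Kraków: 102.1 lies in 72.9–175.3, so I_lo=51, I_hi=100, C_lo=72.9, C_hi=175.3.
(100−51)/(175.3−72.9) × (102.1−72.9) + 51 = 49/102.4 × 29.2 + 51 ≈ 64.97 → 65.
Milan: 460.2 lies in 385.5–465.3, so I_lo=201, I_hi=300, C_lo=385.5, C_hi=465.3.
(300−201)/(465.3−385.5) × (460.2−385.5) + 201 = 99/79.8 × 74.7 + 201 ≈ 293.67 → 294.
AQIs: Fresno=296, Riyadh=9, Kraków=65, Milan=294. Riyadh (9) − Fresno (296) = -287.

-287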